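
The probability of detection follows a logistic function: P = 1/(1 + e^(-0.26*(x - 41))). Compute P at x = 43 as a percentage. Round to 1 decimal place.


P(x) = 1/(1 + e^(-0.26*(43 - 41)))
Exponent = -0.26 * 2 = -0.52
e^(-0.52) = 0.594521
P = 1/(1 + 0.594521) = 0.627148
Percentage = 62.7


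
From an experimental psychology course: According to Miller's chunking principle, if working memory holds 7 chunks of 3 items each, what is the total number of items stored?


Total items = chunks * items_per_chunk
= 7 * 3
= 21


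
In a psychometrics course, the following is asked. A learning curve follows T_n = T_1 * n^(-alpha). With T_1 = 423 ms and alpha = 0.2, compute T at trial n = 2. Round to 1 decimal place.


T_n = 423 * 2^(-0.2)
2^(-0.2) = 0.870551
T_n = 423 * 0.870551
= 368.2 ms


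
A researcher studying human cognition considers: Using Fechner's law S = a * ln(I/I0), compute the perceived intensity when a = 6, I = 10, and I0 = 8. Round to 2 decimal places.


S = 6 * ln(10/8)
I/I0 = 1.25
ln(1.25) = 0.2231
S = 6 * 0.2231
= 1.34


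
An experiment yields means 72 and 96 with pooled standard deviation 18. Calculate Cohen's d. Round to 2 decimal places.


Cohen's d = (M1 - M2) / S_pooled
= (72 - 96) / 18
= -24 / 18
= -1.33


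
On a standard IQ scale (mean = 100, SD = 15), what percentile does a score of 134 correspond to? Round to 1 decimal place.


z = (IQ - mean) / SD
z = (134 - 100) / 15 = 2.2667
Percentile = Phi(2.2667) * 100
Phi(2.2667) = 0.988296
= 98.8


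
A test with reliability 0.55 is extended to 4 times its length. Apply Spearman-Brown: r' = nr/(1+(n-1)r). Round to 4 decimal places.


r_new = n*r / (1 + (n-1)*r)
Numerator = 4 * 0.55 = 2.2
Denominator = 1 + 3 * 0.55 = 2.65
r_new = 2.2 / 2.65
= 0.8302


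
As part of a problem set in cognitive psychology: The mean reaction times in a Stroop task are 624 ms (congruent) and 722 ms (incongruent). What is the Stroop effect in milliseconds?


Stroop effect = RT(incongruent) - RT(congruent)
= 722 - 624
= 98 ms


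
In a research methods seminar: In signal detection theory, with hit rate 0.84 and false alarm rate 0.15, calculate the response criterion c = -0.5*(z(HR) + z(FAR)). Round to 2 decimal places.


c = -0.5 * (z(HR) + z(FAR))
z(0.84) = 0.9945
z(0.15) = -1.0364
c = -0.5 * (0.9945 + -1.0364)
= -0.5 * -0.0419
= 0.02


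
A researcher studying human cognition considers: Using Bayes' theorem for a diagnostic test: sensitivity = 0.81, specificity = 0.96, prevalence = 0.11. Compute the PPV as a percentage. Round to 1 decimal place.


PPV = (sens * prev) / (sens * prev + (1-spec) * (1-prev))
Numerator = 0.81 * 0.11 = 0.0891
P(positive and no disease) = (1 - spec) * (1 - prev) = (1 - 0.96) * (1 - 0.11) = 0.0356
Denominator = 0.0891 + 0.0356 = 0.1247
PPV = 0.0891 / 0.1247 = 0.714515
As percentage = 71.5


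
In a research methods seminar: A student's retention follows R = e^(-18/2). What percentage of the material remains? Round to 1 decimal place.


R = e^(-t/S)
-t/S = -18/2 = -9.0
R = e^(-9.0) = 0.000123
Percentage = 0.000123 * 100
= 0.0


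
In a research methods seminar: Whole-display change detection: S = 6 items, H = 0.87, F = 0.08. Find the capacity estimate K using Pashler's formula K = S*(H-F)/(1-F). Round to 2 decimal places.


K = S * (H - F) / (1 - F)
H - F = 0.79
1 - F = 0.92
K = 6 * 0.79 / 0.92
= 5.15


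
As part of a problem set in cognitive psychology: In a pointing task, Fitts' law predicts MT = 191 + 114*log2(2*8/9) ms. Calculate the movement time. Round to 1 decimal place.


MT = 191 + 114 * log2(2*8/9)
2D/W = 1.777778
log2(1.777778) = 0.8301
MT = 191 + 114 * 0.8301
= 285.6 ms


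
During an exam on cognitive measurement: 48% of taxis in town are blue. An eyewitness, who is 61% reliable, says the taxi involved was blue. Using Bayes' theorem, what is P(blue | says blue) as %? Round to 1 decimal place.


P(blue | says blue) = P(says blue | blue)*P(blue) / [P(says blue | blue)*P(blue) + P(says blue | not blue)*P(not blue)]
Numerator = 0.61 * 0.48 = 0.2928
False identification = 0.39 * 0.52 = 0.2028
P = 0.2928 / (0.2928 + 0.2028)
= 0.2928 / 0.4956
As percentage = 59.1


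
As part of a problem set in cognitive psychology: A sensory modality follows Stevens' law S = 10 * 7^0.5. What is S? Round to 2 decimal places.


S = 10 * 7^0.5
7^0.5 = 2.6458
S = 10 * 2.6458
= 26.46


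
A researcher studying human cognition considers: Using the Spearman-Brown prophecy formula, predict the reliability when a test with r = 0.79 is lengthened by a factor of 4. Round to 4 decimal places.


r_new = n*r / (1 + (n-1)*r)
Numerator = 4 * 0.79 = 3.16
Denominator = 1 + 3 * 0.79 = 3.37
r_new = 3.16 / 3.37
= 0.9377


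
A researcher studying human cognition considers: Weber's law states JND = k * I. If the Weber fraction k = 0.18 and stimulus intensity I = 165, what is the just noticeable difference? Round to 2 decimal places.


JND = k * I
JND = 0.18 * 165
= 29.70


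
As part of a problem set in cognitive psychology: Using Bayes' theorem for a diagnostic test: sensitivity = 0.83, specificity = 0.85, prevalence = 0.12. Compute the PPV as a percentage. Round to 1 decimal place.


PPV = (sens * prev) / (sens * prev + (1-spec) * (1-prev))
Numerator = 0.83 * 0.12 = 0.0996
P(positive and no disease) = (1 - spec) * (1 - prev) = (1 - 0.85) * (1 - 0.12) = 0.132
Denominator = 0.0996 + 0.132 = 0.2316
PPV = 0.0996 / 0.2316 = 0.430052
As percentage = 43.0


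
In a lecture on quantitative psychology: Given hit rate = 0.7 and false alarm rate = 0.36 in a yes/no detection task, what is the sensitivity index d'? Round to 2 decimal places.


d' = z(HR) - z(FAR)
z(0.7) = 0.5244
z(0.36) = -0.3585
d' = 0.5244 - -0.3585
= 0.88


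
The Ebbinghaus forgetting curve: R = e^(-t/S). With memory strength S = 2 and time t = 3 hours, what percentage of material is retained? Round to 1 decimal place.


R = e^(-t/S)
-t/S = -3/2 = -1.5
R = e^(-1.5) = 0.22313
Percentage = 0.22313 * 100
= 22.3


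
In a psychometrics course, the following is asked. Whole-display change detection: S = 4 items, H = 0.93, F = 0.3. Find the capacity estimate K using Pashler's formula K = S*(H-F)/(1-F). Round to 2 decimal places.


K = S * (H - F) / (1 - F)
H - F = 0.63
1 - F = 0.7
K = 4 * 0.63 / 0.7
= 3.60


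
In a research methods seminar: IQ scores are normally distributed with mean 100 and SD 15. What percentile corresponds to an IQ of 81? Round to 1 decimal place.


z = (IQ - mean) / SD
z = (81 - 100) / 15 = -1.2667
Percentile = Phi(-1.2667) * 100
Phi(-1.2667) = 0.102631
= 10.3


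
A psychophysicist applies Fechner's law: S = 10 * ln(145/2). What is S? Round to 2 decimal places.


S = 10 * ln(145/2)
I/I0 = 72.5
ln(72.5) = 4.2836
S = 10 * 4.2836
= 42.84


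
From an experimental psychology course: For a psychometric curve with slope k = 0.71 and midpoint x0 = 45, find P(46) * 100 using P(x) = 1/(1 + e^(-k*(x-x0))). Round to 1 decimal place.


P(x) = 1/(1 + e^(-0.71*(46 - 45)))
Exponent = -0.71 * 1 = -0.71
e^(-0.71) = 0.491644
P = 1/(1 + 0.491644) = 0.670401
Percentage = 67.0


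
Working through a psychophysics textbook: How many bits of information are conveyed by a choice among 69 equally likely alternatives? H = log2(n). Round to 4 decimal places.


H = log2(n)
H = log2(69)
= 6.1085


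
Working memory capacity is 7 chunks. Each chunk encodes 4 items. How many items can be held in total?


Total items = chunks * items_per_chunk
= 7 * 4
= 28


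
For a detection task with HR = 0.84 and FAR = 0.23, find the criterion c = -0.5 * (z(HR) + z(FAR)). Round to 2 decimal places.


c = -0.5 * (z(HR) + z(FAR))
z(0.84) = 0.9945
z(0.23) = -0.7388
c = -0.5 * (0.9945 + -0.7388)
= -0.5 * 0.2557
= -0.13


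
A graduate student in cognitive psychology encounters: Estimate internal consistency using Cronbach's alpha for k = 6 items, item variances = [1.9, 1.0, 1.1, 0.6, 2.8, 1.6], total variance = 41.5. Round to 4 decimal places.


alpha = (k/(k-1)) * (1 - sum(s_i^2)/s_total^2)
sum(item variances) = 9.0
k/(k-1) = 6/5 = 1.2
1 - 9.0/41.5 = 1 - 0.216867 = 0.783133
alpha = 1.2 * 0.783133
= 0.9398


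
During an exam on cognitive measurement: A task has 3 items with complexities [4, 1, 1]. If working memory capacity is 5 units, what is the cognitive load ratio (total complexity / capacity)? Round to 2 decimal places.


Total complexity = 4 + 1 + 1 = 6
Load = total / capacity = 6 / 5
= 1.20


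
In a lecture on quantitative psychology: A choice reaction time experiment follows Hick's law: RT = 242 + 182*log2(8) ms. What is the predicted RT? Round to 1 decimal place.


RT = 242 + 182 * log2(8)
log2(8) = 3.0
RT = 242 + 182 * 3.0
= 242 + 546.0
= 788.0 ms


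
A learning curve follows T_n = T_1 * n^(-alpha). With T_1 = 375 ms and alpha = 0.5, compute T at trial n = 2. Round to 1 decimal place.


T_n = 375 * 2^(-0.5)
2^(-0.5) = 0.707107
T_n = 375 * 0.707107
= 265.2 ms


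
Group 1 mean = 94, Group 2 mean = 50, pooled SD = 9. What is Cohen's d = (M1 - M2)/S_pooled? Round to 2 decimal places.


Cohen's d = (M1 - M2) / S_pooled
= (94 - 50) / 9
= 44 / 9
= 4.89


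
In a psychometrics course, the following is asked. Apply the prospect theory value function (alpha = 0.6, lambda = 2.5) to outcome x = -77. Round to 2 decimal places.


Since x = -77 < 0, use v(x) = -lambda*(-x)^alpha
(-x) = 77
77^0.6 = 13.5486
v(-77) = -2.5 * 13.5486
= -33.87


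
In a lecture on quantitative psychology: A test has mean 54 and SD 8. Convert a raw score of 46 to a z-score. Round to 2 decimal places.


z = (X - mu) / sigma
= (46 - 54) / 8
= -8 / 8
= -1.00


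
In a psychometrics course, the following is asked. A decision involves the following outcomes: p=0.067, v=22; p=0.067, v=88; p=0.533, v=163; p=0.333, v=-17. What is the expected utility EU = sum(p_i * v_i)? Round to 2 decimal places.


EU = sum(p_i * v_i)
0.067 * 22 = 1.474
0.067 * 88 = 5.896
0.533 * 163 = 86.879
0.333 * -17 = -5.661
EU = 1.474 + 5.896 + 86.879 + -5.661
= 88.59


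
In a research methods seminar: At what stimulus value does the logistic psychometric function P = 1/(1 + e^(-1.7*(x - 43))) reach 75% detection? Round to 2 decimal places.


At P = 0.75: 0.75 = 1/(1 + e^(-k*(x-x0)))
Solving: e^(-k*(x-x0)) = 1/3
x = x0 + ln(3)/k
ln(3) = 1.0986
x = 43 + 1.0986/1.7
= 43 + 0.6462
= 43.65


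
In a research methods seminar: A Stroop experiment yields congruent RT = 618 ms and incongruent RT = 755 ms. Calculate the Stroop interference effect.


Stroop effect = RT(incongruent) - RT(congruent)
= 755 - 618
= 137 ms


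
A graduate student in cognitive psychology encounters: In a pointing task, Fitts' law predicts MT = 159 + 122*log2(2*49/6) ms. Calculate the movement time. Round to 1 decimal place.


MT = 159 + 122 * log2(2*49/6)
2D/W = 16.333333
log2(16.333333) = 4.0297
MT = 159 + 122 * 4.0297
= 650.6 ms


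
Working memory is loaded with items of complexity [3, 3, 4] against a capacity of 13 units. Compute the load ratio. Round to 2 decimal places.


Total complexity = 3 + 3 + 4 = 10
Load = total / capacity = 10 / 13
= 0.77


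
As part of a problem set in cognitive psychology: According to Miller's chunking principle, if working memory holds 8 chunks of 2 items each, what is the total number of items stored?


Total items = chunks * items_per_chunk
= 8 * 2
= 16


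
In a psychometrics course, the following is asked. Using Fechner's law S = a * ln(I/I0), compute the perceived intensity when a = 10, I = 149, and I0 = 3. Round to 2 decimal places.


S = 10 * ln(149/3)
I/I0 = 49.666667
ln(49.666667) = 3.9053
S = 10 * 3.9053
= 39.05


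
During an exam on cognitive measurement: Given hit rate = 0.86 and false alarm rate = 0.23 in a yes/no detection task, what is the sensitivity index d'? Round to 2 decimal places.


d' = z(HR) - z(FAR)
z(0.86) = 1.0803
z(0.23) = -0.7388
d' = 1.0803 - -0.7388
= 1.82


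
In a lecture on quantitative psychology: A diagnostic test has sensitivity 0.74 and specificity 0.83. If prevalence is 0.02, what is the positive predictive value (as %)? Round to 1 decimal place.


PPV = (sens * prev) / (sens * prev + (1-spec) * (1-prev))
Numerator = 0.74 * 0.02 = 0.0148
P(positive and no disease) = (1 - spec) * (1 - prev) = (1 - 0.83) * (1 - 0.02) = 0.1666
Denominator = 0.0148 + 0.1666 = 0.1814
PPV = 0.0148 / 0.1814 = 0.081588
As percentage = 8.2


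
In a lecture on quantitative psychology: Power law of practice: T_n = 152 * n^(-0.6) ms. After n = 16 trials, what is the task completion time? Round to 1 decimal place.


T_n = 152 * 16^(-0.6)
16^(-0.6) = 0.189465
T_n = 152 * 0.189465
= 28.8 ms


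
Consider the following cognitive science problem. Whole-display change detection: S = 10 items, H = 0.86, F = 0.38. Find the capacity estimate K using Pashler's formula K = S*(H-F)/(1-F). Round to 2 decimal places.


K = S * (H - F) / (1 - F)
H - F = 0.48
1 - F = 0.62
K = 10 * 0.48 / 0.62
= 7.74


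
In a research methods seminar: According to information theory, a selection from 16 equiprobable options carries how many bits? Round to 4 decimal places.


H = log2(n)
H = log2(16)
= 4.0000


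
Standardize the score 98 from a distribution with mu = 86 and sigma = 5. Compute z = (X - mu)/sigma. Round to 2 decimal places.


z = (X - mu) / sigma
= (98 - 86) / 5
= 12 / 5
= 2.40


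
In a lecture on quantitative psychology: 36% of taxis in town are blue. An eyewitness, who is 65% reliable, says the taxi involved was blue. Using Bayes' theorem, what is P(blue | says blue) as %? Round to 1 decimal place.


P(blue | says blue) = P(says blue | blue)*P(blue) / [P(says blue | blue)*P(blue) + P(says blue | not blue)*P(not blue)]
Numerator = 0.65 * 0.36 = 0.234
False identification = 0.35 * 0.64 = 0.224
P = 0.234 / (0.234 + 0.224)
= 0.234 / 0.458
As percentage = 51.1


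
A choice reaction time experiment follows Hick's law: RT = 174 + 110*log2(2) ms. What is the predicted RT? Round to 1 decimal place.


RT = 174 + 110 * log2(2)
log2(2) = 1.0
RT = 174 + 110 * 1.0
= 174 + 110.0
= 284.0 ms


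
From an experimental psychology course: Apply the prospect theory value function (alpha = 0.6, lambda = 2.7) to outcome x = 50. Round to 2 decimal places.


Since x = 50 >= 0, use v(x) = x^0.6
50^0.6 = 10.4564
v(50) = 10.46


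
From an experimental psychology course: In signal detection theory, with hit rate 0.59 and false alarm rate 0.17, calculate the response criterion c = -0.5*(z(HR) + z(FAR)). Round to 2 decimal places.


c = -0.5 * (z(HR) + z(FAR))
z(0.59) = 0.2275
z(0.17) = -0.9542
c = -0.5 * (0.2275 + -0.9542)
= -0.5 * -0.7267
= 0.36


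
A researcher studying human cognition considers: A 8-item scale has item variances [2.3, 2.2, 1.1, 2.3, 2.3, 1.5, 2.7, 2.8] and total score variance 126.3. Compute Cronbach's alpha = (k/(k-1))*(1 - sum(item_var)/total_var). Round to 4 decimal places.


alpha = (k/(k-1)) * (1 - sum(s_i^2)/s_total^2)
sum(item variances) = 17.2
k/(k-1) = 8/7 = 1.142857
1 - 17.2/126.3 = 1 - 0.136184 = 0.863816
alpha = 1.142857 * 0.863816
= 0.9872


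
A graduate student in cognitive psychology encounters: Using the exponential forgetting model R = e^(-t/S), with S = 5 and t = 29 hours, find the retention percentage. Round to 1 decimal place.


R = e^(-t/S)
-t/S = -29/5 = -5.8
R = e^(-5.8) = 0.003028
Percentage = 0.003028 * 100
= 0.3


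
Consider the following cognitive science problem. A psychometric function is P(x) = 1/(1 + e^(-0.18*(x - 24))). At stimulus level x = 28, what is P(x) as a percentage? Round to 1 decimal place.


P(x) = 1/(1 + e^(-0.18*(28 - 24)))
Exponent = -0.18 * 4 = -0.72
e^(-0.72) = 0.486752
P = 1/(1 + 0.486752) = 0.672607
Percentage = 67.3


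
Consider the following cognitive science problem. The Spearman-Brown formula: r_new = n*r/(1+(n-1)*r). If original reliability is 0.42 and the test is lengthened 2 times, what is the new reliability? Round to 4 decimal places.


r_new = n*r / (1 + (n-1)*r)
Numerator = 2 * 0.42 = 0.84
Denominator = 1 + 1 * 0.42 = 1.42
r_new = 0.84 / 1.42
= 0.5915


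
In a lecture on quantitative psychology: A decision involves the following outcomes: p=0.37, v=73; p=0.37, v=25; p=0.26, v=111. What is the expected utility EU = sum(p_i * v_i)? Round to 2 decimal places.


EU = sum(p_i * v_i)
0.37 * 73 = 27.01
0.37 * 25 = 9.25
0.26 * 111 = 28.86
EU = 27.01 + 9.25 + 28.86
= 65.12


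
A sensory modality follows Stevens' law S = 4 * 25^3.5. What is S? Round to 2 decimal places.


S = 4 * 25^3.5
25^3.5 = 78125.0
S = 4 * 78125.0
= 312500.00


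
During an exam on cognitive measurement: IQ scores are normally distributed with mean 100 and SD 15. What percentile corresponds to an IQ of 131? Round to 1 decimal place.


z = (IQ - mean) / SD
z = (131 - 100) / 15 = 2.0667
Percentile = Phi(2.0667) * 100
Phi(2.0667) = 0.980619
= 98.1


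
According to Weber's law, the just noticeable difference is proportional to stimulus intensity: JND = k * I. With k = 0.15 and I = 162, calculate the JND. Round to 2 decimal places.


JND = k * I
JND = 0.15 * 162
= 24.30


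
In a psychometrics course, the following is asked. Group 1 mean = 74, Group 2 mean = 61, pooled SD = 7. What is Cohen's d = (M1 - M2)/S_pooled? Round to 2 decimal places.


Cohen's d = (M1 - M2) / S_pooled
= (74 - 61) / 7
= 13 / 7
= 1.86


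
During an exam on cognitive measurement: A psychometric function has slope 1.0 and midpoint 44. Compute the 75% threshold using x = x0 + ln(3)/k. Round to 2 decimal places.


At P = 0.75: 0.75 = 1/(1 + e^(-k*(x-x0)))
Solving: e^(-k*(x-x0)) = 1/3
x = x0 + ln(3)/k
ln(3) = 1.0986
x = 44 + 1.0986/1.0
= 44 + 1.0986
= 45.10


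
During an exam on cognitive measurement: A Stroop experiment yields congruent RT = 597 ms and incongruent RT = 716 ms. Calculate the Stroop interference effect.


Stroop effect = RT(incongruent) - RT(congruent)
= 716 - 597
= 119 ms


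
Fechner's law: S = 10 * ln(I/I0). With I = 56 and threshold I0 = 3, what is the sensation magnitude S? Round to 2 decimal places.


S = 10 * ln(56/3)
I/I0 = 18.666667
ln(18.666667) = 2.9267
S = 10 * 2.9267
= 29.27


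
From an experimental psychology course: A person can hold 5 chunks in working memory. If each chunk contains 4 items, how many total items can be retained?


Total items = chunks * items_per_chunk
= 5 * 4
= 20


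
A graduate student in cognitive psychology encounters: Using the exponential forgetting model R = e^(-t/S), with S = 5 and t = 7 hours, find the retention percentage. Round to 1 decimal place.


R = e^(-t/S)
-t/S = -7/5 = -1.4
R = e^(-1.4) = 0.246597
Percentage = 0.246597 * 100
= 24.7


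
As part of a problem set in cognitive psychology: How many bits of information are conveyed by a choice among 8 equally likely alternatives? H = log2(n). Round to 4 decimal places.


H = log2(n)
H = log2(8)
= 3.0000


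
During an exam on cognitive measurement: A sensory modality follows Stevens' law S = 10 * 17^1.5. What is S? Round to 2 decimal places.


S = 10 * 17^1.5
17^1.5 = 70.0928
S = 10 * 70.0928
= 700.93


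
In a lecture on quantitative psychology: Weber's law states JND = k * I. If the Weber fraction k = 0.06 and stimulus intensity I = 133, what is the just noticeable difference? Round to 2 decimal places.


JND = k * I
JND = 0.06 * 133
= 7.98


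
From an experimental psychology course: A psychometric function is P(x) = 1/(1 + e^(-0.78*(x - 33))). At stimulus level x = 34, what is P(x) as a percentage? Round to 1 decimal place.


P(x) = 1/(1 + e^(-0.78*(34 - 33)))
Exponent = -0.78 * 1 = -0.78
e^(-0.78) = 0.458406
P = 1/(1 + 0.458406) = 0.68568
Percentage = 68.6


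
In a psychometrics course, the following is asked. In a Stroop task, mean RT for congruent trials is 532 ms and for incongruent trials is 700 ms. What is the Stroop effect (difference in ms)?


Stroop effect = RT(incongruent) - RT(congruent)
= 700 - 532
= 168 ms


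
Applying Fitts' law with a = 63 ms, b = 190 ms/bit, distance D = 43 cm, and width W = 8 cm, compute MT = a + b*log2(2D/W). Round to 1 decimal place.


MT = 63 + 190 * log2(2*43/8)
2D/W = 10.75
log2(10.75) = 3.4263
MT = 63 + 190 * 3.4263
= 714.0 ms


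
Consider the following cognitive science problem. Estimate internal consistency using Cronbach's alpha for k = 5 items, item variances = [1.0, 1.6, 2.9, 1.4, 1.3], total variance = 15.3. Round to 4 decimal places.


alpha = (k/(k-1)) * (1 - sum(s_i^2)/s_total^2)
sum(item variances) = 8.2
k/(k-1) = 5/4 = 1.25
1 - 8.2/15.3 = 1 - 0.535948 = 0.464052
alpha = 1.25 * 0.464052
= 0.5801


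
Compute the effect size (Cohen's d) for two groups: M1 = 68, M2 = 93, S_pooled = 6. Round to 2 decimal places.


Cohen's d = (M1 - M2) / S_pooled
= (68 - 93) / 6
= -25 / 6
= -4.17


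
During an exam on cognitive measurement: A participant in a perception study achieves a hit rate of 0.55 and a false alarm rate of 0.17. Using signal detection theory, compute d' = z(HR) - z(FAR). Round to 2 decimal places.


d' = z(HR) - z(FAR)
z(0.55) = 0.1257
z(0.17) = -0.9542
d' = 0.1257 - -0.9542
= 1.08


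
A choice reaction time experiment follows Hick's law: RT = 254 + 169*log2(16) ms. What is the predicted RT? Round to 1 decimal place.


RT = 254 + 169 * log2(16)
log2(16) = 4.0
RT = 254 + 169 * 4.0
= 254 + 676.0
= 930.0 ms


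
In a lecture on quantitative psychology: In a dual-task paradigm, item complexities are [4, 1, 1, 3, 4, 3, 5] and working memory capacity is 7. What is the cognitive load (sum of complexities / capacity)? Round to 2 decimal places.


Total complexity = 4 + 1 + 1 + 3 + 4 + 3 + 5 = 21
Load = total / capacity = 21 / 7
= 3.00


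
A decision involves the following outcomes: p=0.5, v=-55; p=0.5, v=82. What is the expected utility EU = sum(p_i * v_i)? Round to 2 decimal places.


EU = sum(p_i * v_i)
0.5 * -55 = -27.5
0.5 * 82 = 41.0
EU = -27.5 + 41.0
= 13.50


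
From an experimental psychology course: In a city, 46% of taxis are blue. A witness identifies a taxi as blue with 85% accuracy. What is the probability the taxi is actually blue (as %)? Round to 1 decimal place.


P(blue | says blue) = P(says blue | blue)*P(blue) / [P(says blue | blue)*P(blue) + P(says blue | not blue)*P(not blue)]
Numerator = 0.85 * 0.46 = 0.391
False identification = 0.15 * 0.54 = 0.081
P = 0.391 / (0.391 + 0.081)
= 0.391 / 0.472
As percentage = 82.8


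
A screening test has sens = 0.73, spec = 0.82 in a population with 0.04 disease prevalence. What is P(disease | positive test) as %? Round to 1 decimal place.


PPV = (sens * prev) / (sens * prev + (1-spec) * (1-prev))
Numerator = 0.73 * 0.04 = 0.0292
P(positive and no disease) = (1 - spec) * (1 - prev) = (1 - 0.82) * (1 - 0.04) = 0.1728
Denominator = 0.0292 + 0.1728 = 0.202
PPV = 0.0292 / 0.202 = 0.144554
As percentage = 14.5


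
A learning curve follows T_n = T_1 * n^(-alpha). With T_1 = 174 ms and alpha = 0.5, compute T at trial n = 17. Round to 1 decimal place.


T_n = 174 * 17^(-0.5)
17^(-0.5) = 0.242536
T_n = 174 * 0.242536
= 42.2 ms


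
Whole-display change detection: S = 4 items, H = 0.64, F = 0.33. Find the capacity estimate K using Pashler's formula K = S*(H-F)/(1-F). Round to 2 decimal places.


K = S * (H - F) / (1 - F)
H - F = 0.31
1 - F = 0.67
K = 4 * 0.31 / 0.67
= 1.85


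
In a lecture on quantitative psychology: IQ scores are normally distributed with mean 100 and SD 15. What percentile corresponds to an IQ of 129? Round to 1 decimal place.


z = (IQ - mean) / SD
z = (129 - 100) / 15 = 1.9333
Percentile = Phi(1.9333) * 100
Phi(1.9333) = 0.9734
= 97.3


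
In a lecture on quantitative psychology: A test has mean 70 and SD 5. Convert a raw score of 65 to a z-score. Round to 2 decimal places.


z = (X - mu) / sigma
= (65 - 70) / 5
= -5 / 5
= -1.00


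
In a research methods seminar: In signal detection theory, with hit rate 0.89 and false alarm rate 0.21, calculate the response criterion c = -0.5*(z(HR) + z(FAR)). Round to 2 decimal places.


c = -0.5 * (z(HR) + z(FAR))
z(0.89) = 1.2265
z(0.21) = -0.8064
c = -0.5 * (1.2265 + -0.8064)
= -0.5 * 0.4201
= -0.21


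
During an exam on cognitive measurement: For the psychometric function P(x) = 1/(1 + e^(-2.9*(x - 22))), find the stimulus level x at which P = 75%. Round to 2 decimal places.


At P = 0.75: 0.75 = 1/(1 + e^(-k*(x-x0)))
Solving: e^(-k*(x-x0)) = 1/3
x = x0 + ln(3)/k
ln(3) = 1.0986
x = 22 + 1.0986/2.9
= 22 + 0.3788
= 22.38


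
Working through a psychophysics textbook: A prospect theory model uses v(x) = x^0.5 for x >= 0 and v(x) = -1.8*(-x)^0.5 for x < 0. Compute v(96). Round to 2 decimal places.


Since x = 96 >= 0, use v(x) = x^0.5
96^0.5 = 9.798
v(96) = 9.80


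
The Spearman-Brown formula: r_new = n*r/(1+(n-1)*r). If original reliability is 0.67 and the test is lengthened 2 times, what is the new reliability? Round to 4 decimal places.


r_new = n*r / (1 + (n-1)*r)
Numerator = 2 * 0.67 = 1.34
Denominator = 1 + 1 * 0.67 = 1.67
r_new = 1.34 / 1.67
= 0.8024


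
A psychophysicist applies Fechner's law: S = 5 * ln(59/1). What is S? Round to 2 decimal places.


S = 5 * ln(59/1)
I/I0 = 59.0
ln(59.0) = 4.0775
S = 5 * 4.0775
= 20.39


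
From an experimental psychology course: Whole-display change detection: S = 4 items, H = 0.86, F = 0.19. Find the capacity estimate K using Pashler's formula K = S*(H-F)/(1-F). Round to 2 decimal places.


K = S * (H - F) / (1 - F)
H - F = 0.67
1 - F = 0.81
K = 4 * 0.67 / 0.81
= 3.31


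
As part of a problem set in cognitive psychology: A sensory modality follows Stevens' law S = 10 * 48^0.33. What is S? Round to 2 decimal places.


S = 10 * 48^0.33
48^0.33 = 3.5876
S = 10 * 3.5876
= 35.88


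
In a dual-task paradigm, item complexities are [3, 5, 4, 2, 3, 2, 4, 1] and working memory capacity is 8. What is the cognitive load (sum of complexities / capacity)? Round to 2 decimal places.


Total complexity = 3 + 5 + 4 + 2 + 3 + 2 + 4 + 1 = 24
Load = total / capacity = 24 / 8
= 3.00


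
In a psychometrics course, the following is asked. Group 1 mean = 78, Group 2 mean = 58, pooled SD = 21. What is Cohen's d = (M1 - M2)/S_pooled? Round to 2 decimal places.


Cohen's d = (M1 - M2) / S_pooled
= (78 - 58) / 21
= 20 / 21
= 0.95


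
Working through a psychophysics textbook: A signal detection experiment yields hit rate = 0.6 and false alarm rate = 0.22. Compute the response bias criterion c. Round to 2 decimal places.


c = -0.5 * (z(HR) + z(FAR))
z(0.6) = 0.2533
z(0.22) = -0.7722
c = -0.5 * (0.2533 + -0.7722)
= -0.5 * -0.5189
= 0.26


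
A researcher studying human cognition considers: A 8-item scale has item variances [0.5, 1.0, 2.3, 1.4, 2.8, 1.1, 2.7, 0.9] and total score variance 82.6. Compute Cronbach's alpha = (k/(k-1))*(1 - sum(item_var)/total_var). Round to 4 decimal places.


alpha = (k/(k-1)) * (1 - sum(s_i^2)/s_total^2)
sum(item variances) = 12.7
k/(k-1) = 8/7 = 1.142857
1 - 12.7/82.6 = 1 - 0.153753 = 0.846247
alpha = 1.142857 * 0.846247
= 0.9671


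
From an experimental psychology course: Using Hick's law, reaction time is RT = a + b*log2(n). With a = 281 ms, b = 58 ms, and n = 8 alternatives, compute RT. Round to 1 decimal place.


RT = 281 + 58 * log2(8)
log2(8) = 3.0
RT = 281 + 58 * 3.0
= 281 + 174.0
= 455.0 ms


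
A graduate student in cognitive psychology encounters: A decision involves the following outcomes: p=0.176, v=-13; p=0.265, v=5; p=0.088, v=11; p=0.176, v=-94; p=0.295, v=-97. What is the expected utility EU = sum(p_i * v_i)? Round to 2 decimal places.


EU = sum(p_i * v_i)
0.176 * -13 = -2.288
0.265 * 5 = 1.325
0.088 * 11 = 0.968
0.176 * -94 = -16.544
0.295 * -97 = -28.615
EU = -2.288 + 1.325 + 0.968 + -16.544 + -28.615
= -45.15


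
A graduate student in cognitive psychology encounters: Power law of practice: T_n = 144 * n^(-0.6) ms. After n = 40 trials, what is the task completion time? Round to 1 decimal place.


T_n = 144 * 40^(-0.6)
40^(-0.6) = 0.109336
T_n = 144 * 0.109336
= 15.7 ms


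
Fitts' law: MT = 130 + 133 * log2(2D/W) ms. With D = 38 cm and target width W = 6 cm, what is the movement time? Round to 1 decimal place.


MT = 130 + 133 * log2(2*38/6)
2D/W = 12.666667
log2(12.666667) = 3.663
MT = 130 + 133 * 3.663
= 617.2 ms


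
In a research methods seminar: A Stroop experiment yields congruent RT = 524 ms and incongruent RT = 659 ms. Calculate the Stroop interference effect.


Stroop effect = RT(incongruent) - RT(congruent)
= 659 - 524
= 135 ms


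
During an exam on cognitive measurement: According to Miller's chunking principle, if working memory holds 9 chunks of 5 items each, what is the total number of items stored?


Total items = chunks * items_per_chunk
= 9 * 5
= 45


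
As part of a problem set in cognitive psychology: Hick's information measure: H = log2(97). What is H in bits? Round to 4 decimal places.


H = log2(n)
H = log2(97)
= 6.5999


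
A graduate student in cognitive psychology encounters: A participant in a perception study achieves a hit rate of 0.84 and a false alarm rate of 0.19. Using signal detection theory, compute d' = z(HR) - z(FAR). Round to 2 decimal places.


d' = z(HR) - z(FAR)
z(0.84) = 0.9945
z(0.19) = -0.8779
d' = 0.9945 - -0.8779
= 1.87


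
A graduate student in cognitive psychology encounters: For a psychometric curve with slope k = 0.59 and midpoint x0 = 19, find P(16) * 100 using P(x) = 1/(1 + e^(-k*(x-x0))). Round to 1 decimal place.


P(x) = 1/(1 + e^(-0.59*(16 - 19)))
Exponent = -0.59 * -3 = 1.77
e^(1.77) = 5.870853
P = 1/(1 + 5.870853) = 0.145542
Percentage = 14.6


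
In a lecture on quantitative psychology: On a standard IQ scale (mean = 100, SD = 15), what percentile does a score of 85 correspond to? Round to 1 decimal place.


z = (IQ - mean) / SD
z = (85 - 100) / 15 = -1.0
Percentile = Phi(-1.0) * 100
Phi(-1.0) = 0.158655
= 15.9


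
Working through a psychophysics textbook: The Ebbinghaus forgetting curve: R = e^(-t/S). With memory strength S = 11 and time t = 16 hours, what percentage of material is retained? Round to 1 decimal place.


R = e^(-t/S)
-t/S = -16/11 = -1.454545
R = e^(-1.454545) = 0.233507
Percentage = 0.233507 * 100
= 23.4


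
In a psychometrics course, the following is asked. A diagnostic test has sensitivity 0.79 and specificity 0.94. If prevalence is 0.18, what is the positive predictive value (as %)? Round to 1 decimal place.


PPV = (sens * prev) / (sens * prev + (1-spec) * (1-prev))
Numerator = 0.79 * 0.18 = 0.1422
P(positive and no disease) = (1 - spec) * (1 - prev) = (1 - 0.94) * (1 - 0.18) = 0.0492
Denominator = 0.1422 + 0.0492 = 0.1914
PPV = 0.1422 / 0.1914 = 0.742947
As percentage = 74.3


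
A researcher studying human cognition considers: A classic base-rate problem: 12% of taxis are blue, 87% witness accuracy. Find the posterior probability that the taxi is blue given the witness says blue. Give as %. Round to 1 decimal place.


P(blue | says blue) = P(says blue | blue)*P(blue) / [P(says blue | blue)*P(blue) + P(says blue | not blue)*P(not blue)]
Numerator = 0.87 * 0.12 = 0.1044
False identification = 0.13 * 0.88 = 0.1144
P = 0.1044 / (0.1044 + 0.1144)
= 0.1044 / 0.2188
As percentage = 47.7


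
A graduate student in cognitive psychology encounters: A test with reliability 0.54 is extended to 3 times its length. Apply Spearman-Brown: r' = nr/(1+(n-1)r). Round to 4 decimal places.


r_new = n*r / (1 + (n-1)*r)
Numerator = 3 * 0.54 = 1.62
Denominator = 1 + 2 * 0.54 = 2.08
r_new = 1.62 / 2.08
= 0.7788


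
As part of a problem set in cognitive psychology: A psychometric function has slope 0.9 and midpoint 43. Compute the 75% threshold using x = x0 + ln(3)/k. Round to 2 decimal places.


At P = 0.75: 0.75 = 1/(1 + e^(-k*(x-x0)))
Solving: e^(-k*(x-x0)) = 1/3
x = x0 + ln(3)/k
ln(3) = 1.0986
x = 43 + 1.0986/0.9
= 43 + 1.2207
= 44.22


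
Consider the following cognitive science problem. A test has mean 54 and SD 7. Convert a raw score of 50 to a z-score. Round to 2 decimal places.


z = (X - mu) / sigma
= (50 - 54) / 7
= -4 / 7
= -0.57


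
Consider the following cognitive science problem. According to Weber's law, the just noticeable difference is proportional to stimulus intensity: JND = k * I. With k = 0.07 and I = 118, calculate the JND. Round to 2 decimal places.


JND = k * I
JND = 0.07 * 118
= 8.26


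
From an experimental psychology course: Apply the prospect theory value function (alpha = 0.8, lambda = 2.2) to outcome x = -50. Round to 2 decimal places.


Since x = -50 < 0, use v(x) = -lambda*(-x)^alpha
(-x) = 50
50^0.8 = 22.8653
v(-50) = -2.2 * 22.8653
= -50.30


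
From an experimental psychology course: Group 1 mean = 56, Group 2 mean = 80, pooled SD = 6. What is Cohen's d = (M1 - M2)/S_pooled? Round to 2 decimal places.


Cohen's d = (M1 - M2) / S_pooled
= (56 - 80) / 6
= -24 / 6
= -4.00


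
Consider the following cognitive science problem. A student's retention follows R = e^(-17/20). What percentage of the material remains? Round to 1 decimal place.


R = e^(-t/S)
-t/S = -17/20 = -0.85
R = e^(-0.85) = 0.427415
Percentage = 0.427415 * 100
= 42.7


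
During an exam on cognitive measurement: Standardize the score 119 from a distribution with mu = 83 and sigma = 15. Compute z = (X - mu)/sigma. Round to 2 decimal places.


z = (X - mu) / sigma
= (119 - 83) / 15
= 36 / 15
= 2.40


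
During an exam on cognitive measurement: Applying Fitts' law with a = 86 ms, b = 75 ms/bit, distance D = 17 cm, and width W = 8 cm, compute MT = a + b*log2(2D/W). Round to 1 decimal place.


MT = 86 + 75 * log2(2*17/8)
2D/W = 4.25
log2(4.25) = 2.0875
MT = 86 + 75 * 2.0875
= 242.6 ms


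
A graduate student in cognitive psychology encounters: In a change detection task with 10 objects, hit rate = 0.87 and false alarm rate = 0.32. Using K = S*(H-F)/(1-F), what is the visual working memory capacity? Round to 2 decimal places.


K = S * (H - F) / (1 - F)
H - F = 0.55
1 - F = 0.68
K = 10 * 0.55 / 0.68
= 8.09


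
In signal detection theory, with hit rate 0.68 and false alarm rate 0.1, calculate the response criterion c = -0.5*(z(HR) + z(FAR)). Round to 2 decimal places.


c = -0.5 * (z(HR) + z(FAR))
z(0.68) = 0.4677
z(0.1) = -1.2816
c = -0.5 * (0.4677 + -1.2816)
= -0.5 * -0.8139
= 0.41


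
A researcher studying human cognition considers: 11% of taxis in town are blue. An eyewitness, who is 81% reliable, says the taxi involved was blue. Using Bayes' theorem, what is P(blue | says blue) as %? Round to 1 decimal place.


P(blue | says blue) = P(says blue | blue)*P(blue) / [P(says blue | blue)*P(blue) + P(says blue | not blue)*P(not blue)]
Numerator = 0.81 * 0.11 = 0.0891
False identification = 0.19 * 0.89 = 0.1691
P = 0.0891 / (0.0891 + 0.1691)
= 0.0891 / 0.2582
As percentage = 34.5


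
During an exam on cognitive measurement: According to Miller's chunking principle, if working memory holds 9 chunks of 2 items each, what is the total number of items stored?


Total items = chunks * items_per_chunk
= 9 * 2
= 18


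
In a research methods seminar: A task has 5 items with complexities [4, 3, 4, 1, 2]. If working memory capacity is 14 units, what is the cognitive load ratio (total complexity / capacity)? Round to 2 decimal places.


Total complexity = 4 + 3 + 4 + 1 + 2 = 14
Load = total / capacity = 14 / 14
= 1.00


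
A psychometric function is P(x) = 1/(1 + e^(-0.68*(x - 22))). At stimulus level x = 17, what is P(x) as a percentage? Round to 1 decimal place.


P(x) = 1/(1 + e^(-0.68*(17 - 22)))
Exponent = -0.68 * -5 = 3.4
e^(3.4) = 29.9641
P = 1/(1 + 29.9641) = 0.032295
Percentage = 3.2


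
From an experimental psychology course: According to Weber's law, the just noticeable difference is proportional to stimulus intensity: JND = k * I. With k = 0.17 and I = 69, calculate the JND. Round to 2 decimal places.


JND = k * I
JND = 0.17 * 69
= 11.73


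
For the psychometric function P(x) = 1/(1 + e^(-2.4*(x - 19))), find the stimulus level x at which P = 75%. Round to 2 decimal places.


At P = 0.75: 0.75 = 1/(1 + e^(-k*(x-x0)))
Solving: e^(-k*(x-x0)) = 1/3
x = x0 + ln(3)/k
ln(3) = 1.0986
x = 19 + 1.0986/2.4
= 19 + 0.4578
= 19.46


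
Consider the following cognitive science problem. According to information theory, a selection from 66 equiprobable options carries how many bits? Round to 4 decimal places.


H = log2(n)
H = log2(66)
= 6.0444


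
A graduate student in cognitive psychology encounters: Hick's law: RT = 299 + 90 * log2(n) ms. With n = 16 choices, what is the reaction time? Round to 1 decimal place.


RT = 299 + 90 * log2(16)
log2(16) = 4.0
RT = 299 + 90 * 4.0
= 299 + 360.0
= 659.0 ms


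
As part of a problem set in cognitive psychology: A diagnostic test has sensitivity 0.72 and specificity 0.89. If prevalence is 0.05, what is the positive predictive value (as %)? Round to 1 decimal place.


PPV = (sens * prev) / (sens * prev + (1-spec) * (1-prev))
Numerator = 0.72 * 0.05 = 0.036
P(positive and no disease) = (1 - spec) * (1 - prev) = (1 - 0.89) * (1 - 0.05) = 0.1045
Denominator = 0.036 + 0.1045 = 0.1405
PPV = 0.036 / 0.1405 = 0.256228
As percentage = 25.6


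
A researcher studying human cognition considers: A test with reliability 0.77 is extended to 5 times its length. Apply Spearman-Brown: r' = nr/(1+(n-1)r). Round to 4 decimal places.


r_new = n*r / (1 + (n-1)*r)
Numerator = 5 * 0.77 = 3.85
Denominator = 1 + 4 * 0.77 = 4.08
r_new = 3.85 / 4.08
= 0.9436


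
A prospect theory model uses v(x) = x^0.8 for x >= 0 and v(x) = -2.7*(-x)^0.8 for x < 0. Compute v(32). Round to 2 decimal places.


Since x = 32 >= 0, use v(x) = x^0.8
32^0.8 = 16.0
v(32) = 16.00


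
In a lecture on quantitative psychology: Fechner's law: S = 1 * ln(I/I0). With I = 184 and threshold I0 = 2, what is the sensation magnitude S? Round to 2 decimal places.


S = 1 * ln(184/2)
I/I0 = 92.0
ln(92.0) = 4.5218
S = 1 * 4.5218
= 4.52


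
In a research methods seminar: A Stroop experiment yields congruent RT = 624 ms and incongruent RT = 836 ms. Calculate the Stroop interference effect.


Stroop effect = RT(incongruent) - RT(congruent)
= 836 - 624
= 212 ms


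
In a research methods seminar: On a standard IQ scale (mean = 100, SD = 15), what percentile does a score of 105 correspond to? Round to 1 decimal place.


z = (IQ - mean) / SD
z = (105 - 100) / 15 = 0.3333
Percentile = Phi(0.3333) * 100
Phi(0.3333) = 0.630546
= 63.1


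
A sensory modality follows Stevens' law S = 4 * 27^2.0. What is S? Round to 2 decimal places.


S = 4 * 27^2.0
27^2.0 = 729.0
S = 4 * 729.0
= 2916.00


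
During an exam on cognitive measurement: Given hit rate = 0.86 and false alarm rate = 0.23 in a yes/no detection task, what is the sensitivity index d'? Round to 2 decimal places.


d' = z(HR) - z(FAR)
z(0.86) = 1.0803
z(0.23) = -0.7388
d' = 1.0803 - -0.7388
= 1.82


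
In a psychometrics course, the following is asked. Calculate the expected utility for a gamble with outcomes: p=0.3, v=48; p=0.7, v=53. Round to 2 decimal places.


EU = sum(p_i * v_i)
0.3 * 48 = 14.4
0.7 * 53 = 37.1
EU = 14.4 + 37.1
= 51.50


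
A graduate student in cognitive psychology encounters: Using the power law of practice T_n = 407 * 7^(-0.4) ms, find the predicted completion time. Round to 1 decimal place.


T_n = 407 * 7^(-0.4)
7^(-0.4) = 0.459157
T_n = 407 * 0.459157
= 186.9 ms


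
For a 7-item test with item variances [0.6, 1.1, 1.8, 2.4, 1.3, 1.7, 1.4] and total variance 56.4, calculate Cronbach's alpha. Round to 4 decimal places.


alpha = (k/(k-1)) * (1 - sum(s_i^2)/s_total^2)
sum(item variances) = 10.3
k/(k-1) = 7/6 = 1.166667
1 - 10.3/56.4 = 1 - 0.182624 = 0.817376
alpha = 1.166667 * 0.817376
= 0.9536


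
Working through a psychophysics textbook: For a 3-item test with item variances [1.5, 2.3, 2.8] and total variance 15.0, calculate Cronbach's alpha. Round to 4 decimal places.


alpha = (k/(k-1)) * (1 - sum(s_i^2)/s_total^2)
sum(item variances) = 6.6
k/(k-1) = 3/2 = 1.5
1 - 6.6/15.0 = 1 - 0.44 = 0.56
alpha = 1.5 * 0.56
= 0.8400
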